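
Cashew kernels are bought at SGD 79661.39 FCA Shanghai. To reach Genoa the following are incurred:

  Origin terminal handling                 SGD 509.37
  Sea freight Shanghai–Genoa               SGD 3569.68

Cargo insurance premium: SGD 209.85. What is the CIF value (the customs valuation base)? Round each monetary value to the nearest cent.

CIF value: SGD 83950.29

CIF = FCA price + pre-shipment costs + freight + insurance
CIF = 79661.39 + 509.37 + 3569.68 + 209.85 = 83950.29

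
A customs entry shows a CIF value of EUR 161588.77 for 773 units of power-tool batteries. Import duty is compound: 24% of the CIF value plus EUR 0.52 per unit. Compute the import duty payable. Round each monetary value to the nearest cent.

Ad valorem component: 161588.77 × 24% = 38781.30
Specific component: 773 × 0.52 = 401.96
Import duty = 38781.30 + 401.96 = 39183.26

Import duty: EUR 39183.26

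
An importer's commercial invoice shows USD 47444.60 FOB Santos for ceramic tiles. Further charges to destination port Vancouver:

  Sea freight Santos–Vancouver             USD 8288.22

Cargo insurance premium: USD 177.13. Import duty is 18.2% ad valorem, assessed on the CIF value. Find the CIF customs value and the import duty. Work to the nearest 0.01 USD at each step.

CIF value: USD 55909.95; import duty: USD 10175.61

CIF = FOB price + freight + insurance
CIF = 47444.60 + 8288.22 + 177.13 = 55909.95
Import duty = 55909.95 × 18.2% = 10175.61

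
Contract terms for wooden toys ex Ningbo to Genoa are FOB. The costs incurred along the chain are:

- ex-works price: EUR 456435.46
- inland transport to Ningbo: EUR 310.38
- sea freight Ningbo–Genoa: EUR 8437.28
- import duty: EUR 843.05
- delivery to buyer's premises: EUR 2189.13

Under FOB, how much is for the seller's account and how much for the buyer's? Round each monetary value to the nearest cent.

FOB: the seller bears costs until goods are on board at the origin port; the buyer bears freight, insurance and all costs thereafter.
Seller's account: goods 456435.46 + inland to port 310.38 = 456745.84
Buyer's account: freight 8437.28 + duty 843.05 + delivery 2189.13 = 11469.46

Seller: EUR 456745.84; buyer: EUR 11469.46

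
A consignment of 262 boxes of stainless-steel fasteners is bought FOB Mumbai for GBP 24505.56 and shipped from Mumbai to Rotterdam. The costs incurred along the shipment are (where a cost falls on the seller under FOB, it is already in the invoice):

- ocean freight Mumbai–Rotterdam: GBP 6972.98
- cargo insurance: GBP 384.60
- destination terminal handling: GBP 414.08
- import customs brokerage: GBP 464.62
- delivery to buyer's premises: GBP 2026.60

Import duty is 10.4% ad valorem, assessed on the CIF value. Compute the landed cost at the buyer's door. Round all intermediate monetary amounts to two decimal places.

FOB: the seller bears costs until goods are on board at the origin port; the buyer bears freight, insurance and all costs thereafter.
CIF value = FOB price + freight + insurance = 24505.56 + 6972.98 + 384.60 = 31863.14
Import duty = 31863.14 × 10.4% = 3313.77
Buyer bears: freight 6972.98 + insurance 384.60 + destination terminal 414.08 + brokerage 464.62 + delivery 2026.60 + duty 3313.77 = 13576.65
Landed cost = invoice 24505.56 + 13576.65 = 38082.21

Total landed cost: GBP 38082.21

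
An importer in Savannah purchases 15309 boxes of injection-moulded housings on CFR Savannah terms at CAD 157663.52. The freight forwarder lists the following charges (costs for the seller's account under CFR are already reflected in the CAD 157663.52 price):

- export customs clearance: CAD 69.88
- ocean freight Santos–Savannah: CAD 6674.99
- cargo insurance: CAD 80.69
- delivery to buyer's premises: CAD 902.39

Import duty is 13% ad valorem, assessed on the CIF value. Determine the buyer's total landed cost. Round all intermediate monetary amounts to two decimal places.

Total landed cost: CAD 179153.35

CFR: the seller pays costs through ocean freight to the destination port, but not insurance.
Already in the invoice (seller's account under CFR): export clearance, freight — exclude.
CIF value = CFR price + insurance = 157663.52 + 80.69 = 157744.21
Import duty = 157744.21 × 13% = 20506.75
Buyer bears: insurance 80.69 + delivery 902.39 + duty 20506.75 = 21489.83
Landed cost = invoice 157663.52 + 21489.83 = 179153.35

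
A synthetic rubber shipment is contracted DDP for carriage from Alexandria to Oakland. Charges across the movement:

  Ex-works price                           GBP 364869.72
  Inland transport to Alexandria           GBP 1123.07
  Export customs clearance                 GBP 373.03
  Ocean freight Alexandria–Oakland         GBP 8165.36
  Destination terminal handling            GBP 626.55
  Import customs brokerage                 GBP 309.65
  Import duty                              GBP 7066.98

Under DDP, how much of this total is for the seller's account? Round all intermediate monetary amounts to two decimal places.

DDP: the seller bears all costs including import duty.
Seller's account: goods 364869.72 + inland to port 1123.07 + export clearance 373.03 + freight 8165.36 + destination terminal 626.55 + brokerage 309.65 + duty 7066.98 = 382534.36
Buyer's account: 0.00

Seller's account: GBP 382534.36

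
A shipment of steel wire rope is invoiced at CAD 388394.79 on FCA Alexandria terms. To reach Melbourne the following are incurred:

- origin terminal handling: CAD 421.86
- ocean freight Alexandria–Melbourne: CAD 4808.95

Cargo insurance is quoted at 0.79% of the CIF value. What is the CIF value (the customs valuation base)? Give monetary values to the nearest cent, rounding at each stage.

CIF value: CAD 396760.00

Let C be the CIF value. C = FCA price + pre-shipment costs + freight + 0.79% × C
C − 0.79% × C = 388394.79 + 421.86 + 4808.95
0.9921 × C = 393625.60
C = 393625.60 / 0.9921 = 396760.00
Insurance premium = 0.79% × 396760.00 = 3134.40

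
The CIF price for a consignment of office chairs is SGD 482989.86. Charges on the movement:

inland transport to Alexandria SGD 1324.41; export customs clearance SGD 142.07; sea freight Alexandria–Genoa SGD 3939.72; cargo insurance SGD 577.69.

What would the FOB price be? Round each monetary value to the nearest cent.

Not relevant to the conversion: inland to port, export clearance — on the seller under both CIF and FOB; already in the CIF price and stays in the FOB price.
From CIF to FOB, the seller no longer bears: freight, insurance.
FOB price = 482989.86 − 3939.72 − 577.69 = 478472.45

FOB price: SGD 478472.45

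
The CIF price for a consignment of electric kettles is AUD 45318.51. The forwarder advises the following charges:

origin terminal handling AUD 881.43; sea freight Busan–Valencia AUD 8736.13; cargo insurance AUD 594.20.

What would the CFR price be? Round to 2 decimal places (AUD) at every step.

CFR price: AUD 44724.31

Not relevant to the conversion: origin terminal, freight — on the seller under both CIF and CFR; already in the CIF price and stays in the CFR price.
From CIF to CFR, the seller no longer bears: insurance.
CFR price = 45318.51 − 594.20 = 44724.31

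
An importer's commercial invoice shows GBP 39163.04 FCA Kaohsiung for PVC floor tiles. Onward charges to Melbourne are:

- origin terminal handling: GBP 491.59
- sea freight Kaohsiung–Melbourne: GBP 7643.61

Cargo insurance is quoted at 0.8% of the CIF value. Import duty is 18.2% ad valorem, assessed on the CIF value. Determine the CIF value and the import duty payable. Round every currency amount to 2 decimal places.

CIF value: GBP 47679.68; import duty: GBP 8677.70

Let C be the CIF value. C = FCA price + pre-shipment costs + freight + 0.8% × C
C − 0.8% × C = 39163.04 + 491.59 + 7643.61
0.992 × C = 47298.24
C = 47298.24 / 0.992 = 47679.68
Insurance premium = 0.8% × 47679.68 = 381.44
Import duty = 47679.68 × 18.2% = 8677.70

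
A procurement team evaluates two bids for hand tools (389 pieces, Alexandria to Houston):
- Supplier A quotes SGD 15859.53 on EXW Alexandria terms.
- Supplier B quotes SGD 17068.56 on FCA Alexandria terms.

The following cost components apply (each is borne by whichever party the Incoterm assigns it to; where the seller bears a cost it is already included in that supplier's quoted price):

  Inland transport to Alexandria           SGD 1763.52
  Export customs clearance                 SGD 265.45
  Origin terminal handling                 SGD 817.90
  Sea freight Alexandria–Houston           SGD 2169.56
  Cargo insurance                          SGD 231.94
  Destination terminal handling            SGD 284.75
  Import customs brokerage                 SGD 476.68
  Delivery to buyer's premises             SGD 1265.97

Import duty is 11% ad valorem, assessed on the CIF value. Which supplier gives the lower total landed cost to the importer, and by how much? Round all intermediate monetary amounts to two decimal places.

Supplier B is cheaper by SGD 910.13

Supplier A (EXW):
CIF value = EXW price + inland to port + export clearance + origin terminal + freight + insurance = 15859.53 + 1763.52 + 265.45 + 817.90 + 2169.56 + 231.94 = 21107.90
Import duty = 21107.90 × 11% = 2321.87
Buyer bears (A): 1763.52 + 265.45 + 817.90 + 2169.56 + 231.94 + 284.75 + 476.68 + 1265.97 = 7275.77
Landed cost (A) = invoice 15859.53 + 7275.77 + duty 2321.87 = 25457.17
Supplier B (FCA):
CIF value = FCA price + origin terminal + freight + insurance = 17068.56 + 817.90 + 2169.56 + 231.94 = 20287.96
Import duty = 20287.96 × 11% = 2231.68
Buyer bears (B): 817.90 + 2169.56 + 231.94 + 284.75 + 476.68 + 1265.97 = 5246.80
Landed cost (B) = invoice 17068.56 + 5246.80 + duty 2231.68 = 24547.04
Difference = |25457.17 − 24547.04| = 910.13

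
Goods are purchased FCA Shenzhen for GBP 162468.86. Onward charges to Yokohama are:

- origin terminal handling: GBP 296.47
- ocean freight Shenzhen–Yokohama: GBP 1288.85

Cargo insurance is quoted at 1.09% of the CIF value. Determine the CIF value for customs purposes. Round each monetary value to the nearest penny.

Let C be the CIF value. C = FCA price + pre-shipment costs + freight + 1.09% × C
C − 1.09% × C = 162468.86 + 296.47 + 1288.85
0.9891 × C = 164054.18
C = 164054.18 / 0.9891 = 165862.08
Insurance premium = 1.09% × 165862.08 = 1807.90

CIF value: GBP 165862.08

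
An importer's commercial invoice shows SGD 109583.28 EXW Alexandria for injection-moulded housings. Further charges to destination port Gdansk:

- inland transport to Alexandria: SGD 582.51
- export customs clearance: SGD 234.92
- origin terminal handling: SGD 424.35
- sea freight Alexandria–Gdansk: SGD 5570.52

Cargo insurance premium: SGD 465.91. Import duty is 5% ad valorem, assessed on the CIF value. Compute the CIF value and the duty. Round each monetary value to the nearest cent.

CIF value: SGD 116861.49; import duty: SGD 5843.07

CIF = EXW price + pre-shipment costs + freight + insurance
CIF = 109583.28 + 582.51 + 234.92 + 424.35 + 5570.52 + 465.91 = 116861.49
Import duty = 116861.49 × 5% = 5843.07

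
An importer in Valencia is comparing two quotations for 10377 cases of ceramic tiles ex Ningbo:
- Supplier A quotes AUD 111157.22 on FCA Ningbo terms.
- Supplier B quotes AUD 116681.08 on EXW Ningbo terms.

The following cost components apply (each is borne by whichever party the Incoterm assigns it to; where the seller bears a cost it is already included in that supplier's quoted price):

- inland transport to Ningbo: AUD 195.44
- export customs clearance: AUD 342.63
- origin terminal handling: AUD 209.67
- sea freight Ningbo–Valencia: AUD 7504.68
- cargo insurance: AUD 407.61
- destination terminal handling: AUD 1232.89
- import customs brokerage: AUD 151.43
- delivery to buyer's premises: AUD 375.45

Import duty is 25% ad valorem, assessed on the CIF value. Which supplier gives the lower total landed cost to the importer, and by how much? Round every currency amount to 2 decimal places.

Supplier A is cheaper by AUD 7577.41

Supplier A (FCA):
CIF value = FCA price + origin terminal + freight + insurance = 111157.22 + 209.67 + 7504.68 + 407.61 = 119279.18
Import duty = 119279.18 × 25% = 29819.80
Buyer bears (A): 209.67 + 7504.68 + 407.61 + 1232.89 + 151.43 + 375.45 = 9881.73
Landed cost (A) = invoice 111157.22 + 9881.73 + duty 29819.80 = 150858.75
Supplier B (EXW):
CIF value = EXW price + inland to port + export clearance + origin terminal + freight + insurance = 116681.08 + 195.44 + 342.63 + 209.67 + 7504.68 + 407.61 = 125341.11
Import duty = 125341.11 × 25% = 31335.28
Buyer bears (B): 195.44 + 342.63 + 209.67 + 7504.68 + 407.61 + 1232.89 + 151.43 + 375.45 = 10419.80
Landed cost (B) = invoice 116681.08 + 10419.80 + duty 31335.28 = 158436.16
Difference = |150858.75 − 158436.16| = 7577.41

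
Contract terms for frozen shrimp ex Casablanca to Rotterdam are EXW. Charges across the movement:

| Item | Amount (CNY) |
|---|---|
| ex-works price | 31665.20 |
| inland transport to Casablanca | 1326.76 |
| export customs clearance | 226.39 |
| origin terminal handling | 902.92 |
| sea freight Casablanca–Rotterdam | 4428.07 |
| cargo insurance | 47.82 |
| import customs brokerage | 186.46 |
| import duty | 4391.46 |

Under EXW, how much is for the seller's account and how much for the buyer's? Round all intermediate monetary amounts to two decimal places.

Seller: CNY 31665.20; buyer: CNY 11509.88

EXW: the seller makes goods available at their premises; the buyer bears all onward costs.
Seller's account: goods 31665.20 = 31665.20
Buyer's account: inland to port 1326.76 + export clearance 226.39 + origin terminal 902.92 + freight 4428.07 + insurance 47.82 + brokerage 186.46 + duty 4391.46 = 11509.88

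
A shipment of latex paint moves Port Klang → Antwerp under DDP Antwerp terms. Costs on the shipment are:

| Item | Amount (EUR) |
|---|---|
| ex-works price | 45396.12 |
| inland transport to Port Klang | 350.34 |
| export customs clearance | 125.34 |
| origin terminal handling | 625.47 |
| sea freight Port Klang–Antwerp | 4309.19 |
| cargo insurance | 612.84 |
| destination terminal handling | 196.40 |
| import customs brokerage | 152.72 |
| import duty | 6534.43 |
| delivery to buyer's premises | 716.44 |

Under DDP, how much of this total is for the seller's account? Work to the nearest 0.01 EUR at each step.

Seller's account: EUR 59019.29

DDP: the seller bears all costs including import duty.
Seller's account: goods 45396.12 + inland to port 350.34 + export clearance 125.34 + origin terminal 625.47 + freight 4309.19 + insurance 612.84 + destination terminal 196.40 + brokerage 152.72 + duty 6534.43 + delivery 716.44 = 59019.29
Buyer's account: 0.00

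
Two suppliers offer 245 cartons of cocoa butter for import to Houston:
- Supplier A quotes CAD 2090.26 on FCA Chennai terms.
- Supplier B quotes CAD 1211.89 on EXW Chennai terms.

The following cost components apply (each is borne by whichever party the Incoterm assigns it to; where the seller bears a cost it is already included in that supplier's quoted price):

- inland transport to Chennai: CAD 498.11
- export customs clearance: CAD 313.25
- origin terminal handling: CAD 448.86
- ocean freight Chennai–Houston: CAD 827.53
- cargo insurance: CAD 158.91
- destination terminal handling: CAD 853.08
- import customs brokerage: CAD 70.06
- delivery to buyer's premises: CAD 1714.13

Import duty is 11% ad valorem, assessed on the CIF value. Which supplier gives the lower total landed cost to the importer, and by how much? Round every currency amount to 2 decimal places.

Supplier B is cheaper by CAD 74.38

Supplier A (FCA):
CIF value = FCA price + origin terminal + freight + insurance = 2090.26 + 448.86 + 827.53 + 158.91 = 3525.56
Import duty = 3525.56 × 11% = 387.81
Buyer bears (A): 448.86 + 827.53 + 158.91 + 853.08 + 70.06 + 1714.13 = 4072.57
Landed cost (A) = invoice 2090.26 + 4072.57 + duty 387.81 = 6550.64
Supplier B (EXW):
CIF value = EXW price + inland to port + export clearance + origin terminal + freight + insurance = 1211.89 + 498.11 + 313.25 + 448.86 + 827.53 + 158.91 = 3458.55
Import duty = 3458.55 × 11% = 380.44
Buyer bears (B): 498.11 + 313.25 + 448.86 + 827.53 + 158.91 + 853.08 + 70.06 + 1714.13 = 4883.93
Landed cost (B) = invoice 1211.89 + 4883.93 + duty 380.44 = 6476.26
Difference = |6550.64 − 6476.26| = 74.38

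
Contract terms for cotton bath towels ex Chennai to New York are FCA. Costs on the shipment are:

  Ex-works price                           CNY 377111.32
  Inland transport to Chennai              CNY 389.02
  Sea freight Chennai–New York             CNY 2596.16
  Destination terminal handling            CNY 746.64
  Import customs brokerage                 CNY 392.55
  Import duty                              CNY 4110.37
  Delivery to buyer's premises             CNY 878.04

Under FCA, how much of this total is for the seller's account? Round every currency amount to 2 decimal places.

Seller's account: CNY 377500.34

FCA: the seller delivers export-cleared goods to the carrier; the buyer bears costs from that point.
Seller's account: goods 377111.32 + inland to port 389.02 = 377500.34
Buyer's account: freight 2596.16 + destination terminal 746.64 + brokerage 392.55 + duty 4110.37 + delivery 878.04 = 8723.76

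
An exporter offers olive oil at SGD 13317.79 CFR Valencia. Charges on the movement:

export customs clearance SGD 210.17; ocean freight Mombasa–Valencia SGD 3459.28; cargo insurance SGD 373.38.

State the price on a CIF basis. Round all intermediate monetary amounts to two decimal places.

CIF price: SGD 13691.17

Not relevant to the conversion: freight, export clearance — on the seller under both CFR and CIF; already in the CFR price and stays in the CIF price.
From CFR to CIF, the seller additionally bears: insurance.
CIF price = 13317.79 + 373.38 = 13691.17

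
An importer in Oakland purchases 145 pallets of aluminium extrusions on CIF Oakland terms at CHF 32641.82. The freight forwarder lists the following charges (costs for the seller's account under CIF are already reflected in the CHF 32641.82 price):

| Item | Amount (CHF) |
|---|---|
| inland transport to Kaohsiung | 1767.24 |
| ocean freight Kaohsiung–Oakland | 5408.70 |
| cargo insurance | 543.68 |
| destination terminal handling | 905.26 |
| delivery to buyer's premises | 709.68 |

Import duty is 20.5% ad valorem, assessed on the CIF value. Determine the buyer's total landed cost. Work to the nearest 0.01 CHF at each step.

CIF: the seller pays costs through ocean freight and marine insurance to the destination port.
Already in the invoice (seller's account under CIF): inland to port, freight, insurance — exclude.
The CIF price already equals the CIF value: 32641.82
Import duty = 32641.82 × 20.5% = 6691.57
Buyer bears: destination terminal 905.26 + delivery 709.68 + duty 6691.57 = 8306.51
Landed cost = invoice 32641.82 + 8306.51 = 40948.33

Total landed cost: CHF 40948.33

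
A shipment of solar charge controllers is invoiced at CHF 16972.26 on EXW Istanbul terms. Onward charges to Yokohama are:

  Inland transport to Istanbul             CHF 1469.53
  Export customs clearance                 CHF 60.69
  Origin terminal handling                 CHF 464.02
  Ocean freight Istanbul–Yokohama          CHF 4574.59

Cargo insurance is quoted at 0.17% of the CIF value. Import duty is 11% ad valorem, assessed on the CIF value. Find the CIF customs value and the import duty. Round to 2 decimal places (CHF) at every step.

CIF value: CHF 23581.18; import duty: CHF 2593.93

Let C be the CIF value. C = EXW price + pre-shipment costs + freight + 0.17% × C
C − 0.17% × C = 16972.26 + 1469.53 + 60.69 + 464.02 + 4574.59
0.9983 × C = 23541.09
C = 23541.09 / 0.9983 = 23581.18
Insurance premium = 0.17% × 23581.18 = 40.09
Import duty = 23581.18 × 11% = 2593.93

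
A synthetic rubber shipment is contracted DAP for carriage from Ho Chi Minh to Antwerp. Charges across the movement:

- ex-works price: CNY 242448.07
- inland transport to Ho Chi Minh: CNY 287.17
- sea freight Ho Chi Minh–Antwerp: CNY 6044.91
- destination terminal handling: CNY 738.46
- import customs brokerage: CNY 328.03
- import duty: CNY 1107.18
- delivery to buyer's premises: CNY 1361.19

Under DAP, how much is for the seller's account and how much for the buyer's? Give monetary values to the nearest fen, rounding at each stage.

Seller: CNY 250879.80; buyer: CNY 1435.21

DAP: the seller bears all costs to the named destination except import duty and clearance.
Seller's account: goods 242448.07 + inland to port 287.17 + freight 6044.91 + destination terminal 738.46 + delivery 1361.19 = 250879.80
Buyer's account: brokerage 328.03 + duty 1107.18 = 1435.21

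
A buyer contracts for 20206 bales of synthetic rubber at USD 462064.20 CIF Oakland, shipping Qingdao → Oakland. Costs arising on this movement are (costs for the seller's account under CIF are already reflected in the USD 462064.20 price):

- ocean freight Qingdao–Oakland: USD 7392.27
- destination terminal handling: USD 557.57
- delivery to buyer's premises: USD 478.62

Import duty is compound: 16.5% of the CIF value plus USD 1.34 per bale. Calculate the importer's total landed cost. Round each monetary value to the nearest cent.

Total landed cost: USD 566417.02

CIF: the seller pays costs through ocean freight and marine insurance to the destination port.
Already in the invoice (seller's account under CIF): freight — exclude.
The CIF price already equals the CIF value: 462064.20
Ad valorem component: 462064.20 × 16.5% = 76240.59
Specific component: 20206 × 1.34 = 27076.04
Import duty = 76240.59 + 27076.04 = 103316.63
Buyer bears: destination terminal 557.57 + delivery 478.62 + duty 103316.63 = 104352.82
Landed cost = invoice 462064.20 + 104352.82 = 566417.02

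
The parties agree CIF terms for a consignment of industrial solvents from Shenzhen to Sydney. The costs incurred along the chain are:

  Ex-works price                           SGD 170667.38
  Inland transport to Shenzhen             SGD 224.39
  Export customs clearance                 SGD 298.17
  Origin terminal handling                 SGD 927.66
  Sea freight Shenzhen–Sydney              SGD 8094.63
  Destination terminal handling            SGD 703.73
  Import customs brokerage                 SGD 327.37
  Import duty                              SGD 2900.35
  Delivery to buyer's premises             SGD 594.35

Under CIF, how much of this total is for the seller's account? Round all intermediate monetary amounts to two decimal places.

CIF: the seller pays costs through ocean freight and marine insurance to the destination port.
Seller's account: goods 170667.38 + inland to port 224.39 + export clearance 298.17 + origin terminal 927.66 + freight 8094.63 = 180212.23
Buyer's account: destination terminal 703.73 + brokerage 327.37 + duty 2900.35 + delivery 594.35 = 4525.80

Seller's account: SGD 180212.23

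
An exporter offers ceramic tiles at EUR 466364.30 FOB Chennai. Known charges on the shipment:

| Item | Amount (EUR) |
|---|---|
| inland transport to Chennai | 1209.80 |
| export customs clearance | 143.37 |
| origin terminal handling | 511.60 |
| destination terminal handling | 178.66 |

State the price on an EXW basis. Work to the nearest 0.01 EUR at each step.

Not relevant to the conversion: destination terminal — on the buyer under both terms; not part of either seller's price.
From FOB to EXW, the seller no longer bears: inland to port, export clearance, origin terminal.
EXW price = 466364.30 − 1209.80 − 143.37 − 511.60 = 464499.53

EXW price: EUR 464499.53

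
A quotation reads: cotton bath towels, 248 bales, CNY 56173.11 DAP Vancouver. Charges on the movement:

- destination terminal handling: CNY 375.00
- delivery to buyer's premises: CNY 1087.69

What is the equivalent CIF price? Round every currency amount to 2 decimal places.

From DAP to CIF, the seller no longer bears: destination terminal, delivery.
CIF price = 56173.11 − 375.00 − 1087.69 = 54710.42

CIF price: CNY 54710.42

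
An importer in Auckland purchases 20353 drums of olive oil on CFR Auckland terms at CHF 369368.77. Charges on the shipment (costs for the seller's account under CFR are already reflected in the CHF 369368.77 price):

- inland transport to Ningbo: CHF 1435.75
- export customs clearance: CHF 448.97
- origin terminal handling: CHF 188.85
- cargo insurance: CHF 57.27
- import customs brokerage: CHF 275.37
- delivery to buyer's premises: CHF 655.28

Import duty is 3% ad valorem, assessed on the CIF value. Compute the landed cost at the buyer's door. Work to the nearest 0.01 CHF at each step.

Total landed cost: CHF 381439.47

CFR: the seller pays costs through ocean freight to the destination port, but not insurance.
Already in the invoice (seller's account under CFR): inland to port, export clearance, origin terminal — exclude.
CIF value = CFR price + insurance = 369368.77 + 57.27 = 369426.04
Import duty = 369426.04 × 3% = 11082.78
Buyer bears: insurance 57.27 + brokerage 275.37 + delivery 655.28 + duty 11082.78 = 12070.70
Landed cost = invoice 369368.77 + 12070.70 = 381439.47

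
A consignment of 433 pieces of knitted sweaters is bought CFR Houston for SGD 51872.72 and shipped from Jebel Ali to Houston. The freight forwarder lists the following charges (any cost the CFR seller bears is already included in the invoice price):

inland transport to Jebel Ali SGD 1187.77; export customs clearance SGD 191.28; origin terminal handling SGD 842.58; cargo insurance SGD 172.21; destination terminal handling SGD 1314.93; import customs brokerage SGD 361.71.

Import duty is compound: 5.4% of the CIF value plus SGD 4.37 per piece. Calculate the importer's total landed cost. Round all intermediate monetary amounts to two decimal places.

CFR: the seller pays costs through ocean freight to the destination port, but not insurance.
Already in the invoice (seller's account under CFR): inland to port, export clearance, origin terminal — exclude.
CIF value = CFR price + insurance = 51872.72 + 172.21 = 52044.93
Ad valorem component: 52044.93 × 5.4% = 2810.43
Specific component: 433 × 4.37 = 1892.21
Import duty = 2810.43 + 1892.21 = 4702.64
Buyer bears: insurance 172.21 + destination terminal 1314.93 + brokerage 361.71 + duty 4702.64 = 6551.49
Landed cost = invoice 51872.72 + 6551.49 = 58424.21

Total landed cost: SGD 58424.21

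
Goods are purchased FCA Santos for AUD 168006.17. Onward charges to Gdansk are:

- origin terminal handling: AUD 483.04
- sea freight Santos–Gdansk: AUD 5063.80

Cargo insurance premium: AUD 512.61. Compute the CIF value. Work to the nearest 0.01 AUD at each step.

CIF value: AUD 174065.62

CIF = FCA price + pre-shipment costs + freight + insurance
CIF = 168006.17 + 483.04 + 5063.80 + 512.61 = 174065.62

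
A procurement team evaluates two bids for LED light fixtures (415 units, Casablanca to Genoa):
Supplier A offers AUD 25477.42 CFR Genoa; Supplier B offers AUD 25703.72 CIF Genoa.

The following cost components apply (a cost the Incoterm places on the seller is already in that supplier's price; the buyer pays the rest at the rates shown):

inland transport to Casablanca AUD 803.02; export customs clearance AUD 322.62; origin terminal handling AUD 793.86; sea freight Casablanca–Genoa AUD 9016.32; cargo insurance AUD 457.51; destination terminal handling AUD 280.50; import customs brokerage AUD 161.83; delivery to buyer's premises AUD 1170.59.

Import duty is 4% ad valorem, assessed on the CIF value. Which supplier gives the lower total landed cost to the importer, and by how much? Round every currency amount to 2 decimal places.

Supplier A (CFR):
CIF value = CFR price + insurance = 25477.42 + 457.51 = 25934.93
Import duty = 25934.93 × 4% = 1037.40
Buyer bears (A): 457.51 + 280.50 + 161.83 + 1170.59 = 2070.43
Landed cost (A) = invoice 25477.42 + 2070.43 + duty 1037.40 = 28585.25
Supplier B (CIF):
The CIF price already equals the CIF value: 25703.72
Import duty = 25703.72 × 4% = 1028.15
Buyer bears (B): 280.50 + 161.83 + 1170.59 = 1612.92
Landed cost (B) = invoice 25703.72 + 1612.92 + duty 1028.15 = 28344.79
Difference = |28585.25 − 28344.79| = 240.46

Supplier B is cheaper by AUD 240.46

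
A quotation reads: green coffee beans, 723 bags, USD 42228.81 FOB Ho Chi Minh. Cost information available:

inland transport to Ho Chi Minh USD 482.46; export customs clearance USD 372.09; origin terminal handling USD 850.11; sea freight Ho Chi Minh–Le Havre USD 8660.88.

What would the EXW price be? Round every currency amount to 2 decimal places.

Not relevant to the conversion: freight — on the buyer under both terms; not part of either seller's price.
From FOB to EXW, the seller no longer bears: inland to port, export clearance, origin terminal.
EXW price = 42228.81 − 482.46 − 372.09 − 850.11 = 40524.15

EXW price: USD 40524.15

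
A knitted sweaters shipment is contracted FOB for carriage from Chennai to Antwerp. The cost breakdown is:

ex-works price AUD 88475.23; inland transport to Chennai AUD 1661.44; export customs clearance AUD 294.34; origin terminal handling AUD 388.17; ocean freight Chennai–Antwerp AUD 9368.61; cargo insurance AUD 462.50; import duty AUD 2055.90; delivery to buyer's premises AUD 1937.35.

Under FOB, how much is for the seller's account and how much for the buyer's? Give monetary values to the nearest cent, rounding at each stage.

FOB: the seller bears costs until goods are on board at the origin port; the buyer bears freight, insurance and all costs thereafter.
Seller's account: goods 88475.23 + inland to port 1661.44 + export clearance 294.34 + origin terminal 388.17 = 90819.18
Buyer's account: freight 9368.61 + insurance 462.50 + duty 2055.90 + delivery 1937.35 = 13824.36

Seller: AUD 90819.18; buyer: AUD 13824.36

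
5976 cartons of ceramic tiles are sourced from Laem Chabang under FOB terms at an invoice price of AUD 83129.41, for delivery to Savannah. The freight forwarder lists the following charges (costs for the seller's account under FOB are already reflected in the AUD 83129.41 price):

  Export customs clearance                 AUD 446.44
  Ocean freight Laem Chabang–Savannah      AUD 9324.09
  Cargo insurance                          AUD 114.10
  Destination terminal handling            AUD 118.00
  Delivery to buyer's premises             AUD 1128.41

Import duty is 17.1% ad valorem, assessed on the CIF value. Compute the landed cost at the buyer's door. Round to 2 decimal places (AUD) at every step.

FOB: the seller bears costs until goods are on board at the origin port; the buyer bears freight, insurance and all costs thereafter.
Already in the invoice (seller's account under FOB): export clearance — exclude.
CIF value = FOB price + freight + insurance = 83129.41 + 9324.09 + 114.10 = 92567.60
Import duty = 92567.60 × 17.1% = 15829.06
Buyer bears: freight 9324.09 + insurance 114.10 + destination terminal 118.00 + delivery 1128.41 + duty 15829.06 = 26513.66
Landed cost = invoice 83129.41 + 26513.66 = 109643.07

Total landed cost: AUD 109643.07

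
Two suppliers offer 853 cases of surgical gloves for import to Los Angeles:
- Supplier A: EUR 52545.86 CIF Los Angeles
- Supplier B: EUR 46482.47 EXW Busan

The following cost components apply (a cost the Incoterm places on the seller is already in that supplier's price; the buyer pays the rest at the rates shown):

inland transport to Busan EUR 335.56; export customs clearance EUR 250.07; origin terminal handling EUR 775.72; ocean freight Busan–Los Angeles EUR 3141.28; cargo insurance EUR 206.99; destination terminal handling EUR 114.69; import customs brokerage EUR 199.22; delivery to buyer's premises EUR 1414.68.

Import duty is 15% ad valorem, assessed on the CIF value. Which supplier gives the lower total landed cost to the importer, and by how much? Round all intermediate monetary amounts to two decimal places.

Supplier B is cheaper by EUR 1556.84

Supplier A (CIF):
The CIF price already equals the CIF value: 52545.86
Import duty = 52545.86 × 15% = 7881.88
Buyer bears (A): 114.69 + 199.22 + 1414.68 = 1728.59
Landed cost (A) = invoice 52545.86 + 1728.59 + duty 7881.88 = 62156.33
Supplier B (EXW):
CIF value = EXW price + inland to port + export clearance + origin terminal + freight + insurance = 46482.47 + 335.56 + 250.07 + 775.72 + 3141.28 + 206.99 = 51192.09
Import duty = 51192.09 × 15% = 7678.81
Buyer bears (B): 335.56 + 250.07 + 775.72 + 3141.28 + 206.99 + 114.69 + 199.22 + 1414.68 = 6438.21
Landed cost (B) = invoice 46482.47 + 6438.21 + duty 7678.81 = 60599.49
Difference = |62156.33 − 60599.49| = 1556.84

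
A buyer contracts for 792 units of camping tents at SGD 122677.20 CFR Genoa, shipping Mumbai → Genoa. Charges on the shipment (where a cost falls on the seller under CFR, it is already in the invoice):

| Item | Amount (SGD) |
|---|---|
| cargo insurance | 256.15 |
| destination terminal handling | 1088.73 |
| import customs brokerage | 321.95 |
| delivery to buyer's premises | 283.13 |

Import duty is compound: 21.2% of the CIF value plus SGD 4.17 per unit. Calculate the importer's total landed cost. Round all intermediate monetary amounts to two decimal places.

Total landed cost: SGD 153991.67

CFR: the seller pays costs through ocean freight to the destination port, but not insurance.
CIF value = CFR price + insurance = 122677.20 + 256.15 = 122933.35
Ad valorem component: 122933.35 × 21.2% = 26061.87
Specific component: 792 × 4.17 = 3302.64
Import duty = 26061.87 + 3302.64 = 29364.51
Buyer bears: insurance 256.15 + destination terminal 1088.73 + brokerage 321.95 + delivery 283.13 + duty 29364.51 = 31314.47
Landed cost = invoice 122677.20 + 31314.47 = 153991.67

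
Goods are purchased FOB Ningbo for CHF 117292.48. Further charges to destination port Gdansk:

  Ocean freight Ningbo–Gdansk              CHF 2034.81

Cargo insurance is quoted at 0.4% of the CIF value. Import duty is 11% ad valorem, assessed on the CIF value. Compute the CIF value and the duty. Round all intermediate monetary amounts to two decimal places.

Let C be the CIF value. C = FOB price + freight + 0.4% × C
C − 0.4% × C = 117292.48 + 2034.81
0.996 × C = 119327.29
C = 119327.29 / 0.996 = 119806.52
Insurance premium = 0.4% × 119806.52 = 479.23
Import duty = 119806.52 × 11% = 13178.72

CIF value: CHF 119806.52; import duty: CHF 13178.72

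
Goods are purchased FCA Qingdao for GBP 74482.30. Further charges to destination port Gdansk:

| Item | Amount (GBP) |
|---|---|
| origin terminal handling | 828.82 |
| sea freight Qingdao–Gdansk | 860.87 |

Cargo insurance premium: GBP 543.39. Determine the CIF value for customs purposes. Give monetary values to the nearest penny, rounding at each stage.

CIF = FCA price + pre-shipment costs + freight + insurance
CIF = 74482.30 + 828.82 + 860.87 + 543.39 = 76715.38

CIF value: GBP 76715.38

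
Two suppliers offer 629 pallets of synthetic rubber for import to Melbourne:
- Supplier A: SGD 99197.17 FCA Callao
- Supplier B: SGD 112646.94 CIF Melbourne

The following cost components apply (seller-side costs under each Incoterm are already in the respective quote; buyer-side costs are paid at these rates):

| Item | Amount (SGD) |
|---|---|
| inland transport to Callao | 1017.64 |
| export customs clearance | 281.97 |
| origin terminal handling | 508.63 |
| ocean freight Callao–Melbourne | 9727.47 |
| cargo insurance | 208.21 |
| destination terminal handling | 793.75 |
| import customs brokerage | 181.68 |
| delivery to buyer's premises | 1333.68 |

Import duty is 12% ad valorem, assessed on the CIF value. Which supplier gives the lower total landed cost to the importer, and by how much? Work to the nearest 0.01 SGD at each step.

Supplier A (FCA):
CIF value = FCA price + origin terminal + freight + insurance = 99197.17 + 508.63 + 9727.47 + 208.21 = 109641.48
Import duty = 109641.48 × 12% = 13156.98
Buyer bears (A): 508.63 + 9727.47 + 208.21 + 793.75 + 181.68 + 1333.68 = 12753.42
Landed cost (A) = invoice 99197.17 + 12753.42 + duty 13156.98 = 125107.57
Supplier B (CIF):
The CIF price already equals the CIF value: 112646.94
Import duty = 112646.94 × 12% = 13517.63
Buyer bears (B): 793.75 + 181.68 + 1333.68 = 2309.11
Landed cost (B) = invoice 112646.94 + 2309.11 + duty 13517.63 = 128473.68
Difference = |125107.57 − 128473.68| = 3366.11

Supplier A is cheaper by SGD 3366.11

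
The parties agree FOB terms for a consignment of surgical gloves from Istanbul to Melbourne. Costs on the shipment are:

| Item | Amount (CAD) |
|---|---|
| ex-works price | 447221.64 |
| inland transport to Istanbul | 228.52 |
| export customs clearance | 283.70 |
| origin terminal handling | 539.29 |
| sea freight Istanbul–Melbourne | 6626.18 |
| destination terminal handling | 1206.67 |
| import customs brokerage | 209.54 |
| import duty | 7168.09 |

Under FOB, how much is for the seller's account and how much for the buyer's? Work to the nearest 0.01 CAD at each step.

Seller: CAD 448273.15; buyer: CAD 15210.48

FOB: the seller bears costs until goods are on board at the origin port; the buyer bears freight, insurance and all costs thereafter.
Seller's account: goods 447221.64 + inland to port 228.52 + export clearance 283.70 + origin terminal 539.29 = 448273.15
Buyer's account: freight 6626.18 + destination terminal 1206.67 + brokerage 209.54 + duty 7168.09 = 15210.48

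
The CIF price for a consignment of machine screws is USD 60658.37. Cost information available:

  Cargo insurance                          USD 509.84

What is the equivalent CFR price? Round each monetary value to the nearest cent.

CFR price: USD 60148.53

From CIF to CFR, the seller no longer bears: insurance.
CFR price = 60658.37 − 509.84 = 60148.53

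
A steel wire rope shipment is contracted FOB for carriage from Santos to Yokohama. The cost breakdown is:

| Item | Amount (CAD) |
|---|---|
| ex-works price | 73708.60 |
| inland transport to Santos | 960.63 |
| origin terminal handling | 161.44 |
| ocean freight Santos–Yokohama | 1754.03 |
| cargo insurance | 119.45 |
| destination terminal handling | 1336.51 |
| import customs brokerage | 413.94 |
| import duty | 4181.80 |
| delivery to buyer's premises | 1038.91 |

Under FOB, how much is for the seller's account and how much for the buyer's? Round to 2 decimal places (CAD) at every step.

Seller: CAD 74830.67; buyer: CAD 8844.64

FOB: the seller bears costs until goods are on board at the origin port; the buyer bears freight, insurance and all costs thereafter.
Seller's account: goods 73708.60 + inland to port 960.63 + origin terminal 161.44 = 74830.67
Buyer's account: freight 1754.03 + insurance 119.45 + destination terminal 1336.51 + brokerage 413.94 + duty 4181.80 + delivery 1038.91 = 8844.64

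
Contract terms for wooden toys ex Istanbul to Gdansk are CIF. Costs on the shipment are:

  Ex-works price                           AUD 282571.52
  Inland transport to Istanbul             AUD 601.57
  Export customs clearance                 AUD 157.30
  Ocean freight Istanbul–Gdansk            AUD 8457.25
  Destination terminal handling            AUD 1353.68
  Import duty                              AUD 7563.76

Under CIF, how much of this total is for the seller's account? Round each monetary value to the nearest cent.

CIF: the seller pays costs through ocean freight and marine insurance to the destination port.
Seller's account: goods 282571.52 + inland to port 601.57 + export clearance 157.30 + freight 8457.25 = 291787.64
Buyer's account: destination terminal 1353.68 + duty 7563.76 = 8917.44

Seller's account: AUD 291787.64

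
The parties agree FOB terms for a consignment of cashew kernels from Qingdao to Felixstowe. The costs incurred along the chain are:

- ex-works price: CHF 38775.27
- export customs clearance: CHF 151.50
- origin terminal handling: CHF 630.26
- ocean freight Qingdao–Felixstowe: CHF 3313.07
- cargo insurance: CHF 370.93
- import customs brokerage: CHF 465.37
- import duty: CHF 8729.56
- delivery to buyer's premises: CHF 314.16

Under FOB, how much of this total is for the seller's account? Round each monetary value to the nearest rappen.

FOB: the seller bears costs until goods are on board at the origin port; the buyer bears freight, insurance and all costs thereafter.
Seller's account: goods 38775.27 + export clearance 151.50 + origin terminal 630.26 = 39557.03
Buyer's account: freight 3313.07 + insurance 370.93 + brokerage 465.37 + duty 8729.56 + delivery 314.16 = 13193.09

Seller's account: CHF 39557.03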